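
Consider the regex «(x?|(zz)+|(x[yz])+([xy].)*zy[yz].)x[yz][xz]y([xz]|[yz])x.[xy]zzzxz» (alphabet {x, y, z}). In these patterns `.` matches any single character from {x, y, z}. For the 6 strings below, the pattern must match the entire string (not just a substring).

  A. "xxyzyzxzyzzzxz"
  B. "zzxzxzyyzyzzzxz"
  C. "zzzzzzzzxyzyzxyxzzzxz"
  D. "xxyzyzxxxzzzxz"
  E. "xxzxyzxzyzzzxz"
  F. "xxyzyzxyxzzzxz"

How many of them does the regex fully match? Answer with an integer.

5

A → match
B → no match
C → match
D → match
E → match
F → match
Total matched: 5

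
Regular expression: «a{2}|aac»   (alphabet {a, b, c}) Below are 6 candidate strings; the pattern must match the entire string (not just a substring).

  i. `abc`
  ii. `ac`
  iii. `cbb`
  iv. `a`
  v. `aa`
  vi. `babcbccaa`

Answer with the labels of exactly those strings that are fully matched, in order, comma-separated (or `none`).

i. `abc` → no match
ii. `ac` → no match
iii. `cbb` → no match
iv. `a` → no match
v. `aa` → match
vi. `babcbccaa` → no match

v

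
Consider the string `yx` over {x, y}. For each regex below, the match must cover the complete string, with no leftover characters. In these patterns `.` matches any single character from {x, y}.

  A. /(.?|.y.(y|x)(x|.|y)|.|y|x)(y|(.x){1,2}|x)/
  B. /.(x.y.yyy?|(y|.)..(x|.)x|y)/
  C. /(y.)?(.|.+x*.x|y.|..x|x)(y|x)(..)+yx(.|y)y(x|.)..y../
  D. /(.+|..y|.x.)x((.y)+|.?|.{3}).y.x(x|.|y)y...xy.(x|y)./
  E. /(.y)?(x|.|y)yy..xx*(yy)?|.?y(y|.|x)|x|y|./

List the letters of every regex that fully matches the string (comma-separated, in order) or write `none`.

A, E

A → match
B → no match
C → no match
D → no match
E → match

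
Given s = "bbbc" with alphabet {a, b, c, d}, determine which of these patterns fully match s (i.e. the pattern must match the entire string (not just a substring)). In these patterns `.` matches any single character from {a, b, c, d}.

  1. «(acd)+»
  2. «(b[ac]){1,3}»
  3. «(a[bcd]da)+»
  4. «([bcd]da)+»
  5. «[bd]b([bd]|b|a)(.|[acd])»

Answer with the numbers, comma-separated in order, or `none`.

1 → no match — must start with "acd"
2 → no match
3 → no match — must start with "a"
4 → no match — must end with "da"
5 → match

5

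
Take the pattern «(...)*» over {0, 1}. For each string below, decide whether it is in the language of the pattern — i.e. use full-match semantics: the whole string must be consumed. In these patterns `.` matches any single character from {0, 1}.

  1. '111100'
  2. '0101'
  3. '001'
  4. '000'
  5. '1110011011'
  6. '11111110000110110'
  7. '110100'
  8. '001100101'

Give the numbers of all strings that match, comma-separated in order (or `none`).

1. '111100' → match
2. '0101' → no match
3. '001' → match
4. '000' → match
5. '1110011011' → no match
6 → no match
7. '110100' → match
8. '001100101' → match

1, 3, 4, 7, 8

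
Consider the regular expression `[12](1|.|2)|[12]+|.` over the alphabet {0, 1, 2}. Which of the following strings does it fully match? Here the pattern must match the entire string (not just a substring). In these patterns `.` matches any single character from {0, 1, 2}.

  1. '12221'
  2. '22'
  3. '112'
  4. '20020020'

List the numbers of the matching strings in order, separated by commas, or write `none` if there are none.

1 → match
2 → match
3 → match
4 → no match

1, 2, 3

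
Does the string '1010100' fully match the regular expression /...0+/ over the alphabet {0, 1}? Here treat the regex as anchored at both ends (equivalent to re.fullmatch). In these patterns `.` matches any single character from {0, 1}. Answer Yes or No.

No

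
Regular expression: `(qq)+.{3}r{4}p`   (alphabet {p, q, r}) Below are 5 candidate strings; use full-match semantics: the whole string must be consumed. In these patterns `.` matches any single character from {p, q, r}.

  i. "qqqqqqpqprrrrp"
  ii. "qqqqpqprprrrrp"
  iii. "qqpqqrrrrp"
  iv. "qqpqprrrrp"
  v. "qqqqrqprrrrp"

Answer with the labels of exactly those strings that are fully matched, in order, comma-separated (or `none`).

i → match
ii → no match
iii → match
iv → match
v → match

i, iii, iv, v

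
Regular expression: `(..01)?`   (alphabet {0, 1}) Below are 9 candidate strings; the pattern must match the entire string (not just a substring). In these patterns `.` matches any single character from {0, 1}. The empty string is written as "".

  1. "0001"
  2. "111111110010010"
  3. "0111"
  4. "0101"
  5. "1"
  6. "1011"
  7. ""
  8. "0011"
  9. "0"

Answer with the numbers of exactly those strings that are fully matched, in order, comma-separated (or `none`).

1, 4, 7

1 → match
2 → no match
3 → no match
4 → match
5 → no match
6 → no match
7 → match
8 → no match
9 → no match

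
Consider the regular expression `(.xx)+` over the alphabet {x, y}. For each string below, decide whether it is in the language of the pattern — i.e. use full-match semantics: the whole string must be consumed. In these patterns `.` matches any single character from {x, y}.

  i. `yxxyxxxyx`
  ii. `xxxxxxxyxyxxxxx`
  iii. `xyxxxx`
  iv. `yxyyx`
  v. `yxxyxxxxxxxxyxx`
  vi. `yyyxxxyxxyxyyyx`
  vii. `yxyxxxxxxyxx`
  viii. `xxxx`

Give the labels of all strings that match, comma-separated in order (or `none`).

v

i → no match — must end with `xx`
ii → no match
iii → no match
iv → no match — must end with `xx`
v → match
vi → no match — must end with `xx`
vii → no match
viii → no match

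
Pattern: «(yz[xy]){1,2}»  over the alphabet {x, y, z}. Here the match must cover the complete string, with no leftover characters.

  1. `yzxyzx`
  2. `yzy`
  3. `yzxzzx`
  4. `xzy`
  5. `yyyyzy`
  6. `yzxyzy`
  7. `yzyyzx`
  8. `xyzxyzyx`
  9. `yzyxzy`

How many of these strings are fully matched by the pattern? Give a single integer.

4

1 → match
2 → match
3 → no match
4 → no match — must start with `yz`
5 → no match — must start with `yz`
6 → match
7 → match
8 → no match — must start with `yz`
9 → no match
Total matched: 4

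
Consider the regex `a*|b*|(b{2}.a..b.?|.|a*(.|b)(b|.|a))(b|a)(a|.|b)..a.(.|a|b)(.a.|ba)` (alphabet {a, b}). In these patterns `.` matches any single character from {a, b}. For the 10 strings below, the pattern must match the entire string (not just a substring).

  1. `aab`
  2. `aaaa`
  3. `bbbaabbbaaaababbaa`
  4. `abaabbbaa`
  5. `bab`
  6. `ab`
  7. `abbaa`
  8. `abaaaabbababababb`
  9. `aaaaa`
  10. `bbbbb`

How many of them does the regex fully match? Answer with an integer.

3

1 → no match
2 → match
3 → no match
4 → no match
5 → no match
6 → no match
7 → no match
8 → no match
9 → match
10 → match
Total matched: 3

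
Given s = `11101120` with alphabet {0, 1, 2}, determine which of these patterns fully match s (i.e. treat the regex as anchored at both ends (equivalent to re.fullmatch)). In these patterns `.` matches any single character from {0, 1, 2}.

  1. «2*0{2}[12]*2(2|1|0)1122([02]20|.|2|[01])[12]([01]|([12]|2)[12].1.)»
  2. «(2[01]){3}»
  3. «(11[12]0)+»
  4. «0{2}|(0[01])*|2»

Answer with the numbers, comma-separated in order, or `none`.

1 → no match
2 → no match — must start with `2`
3 → match
4 → no match

3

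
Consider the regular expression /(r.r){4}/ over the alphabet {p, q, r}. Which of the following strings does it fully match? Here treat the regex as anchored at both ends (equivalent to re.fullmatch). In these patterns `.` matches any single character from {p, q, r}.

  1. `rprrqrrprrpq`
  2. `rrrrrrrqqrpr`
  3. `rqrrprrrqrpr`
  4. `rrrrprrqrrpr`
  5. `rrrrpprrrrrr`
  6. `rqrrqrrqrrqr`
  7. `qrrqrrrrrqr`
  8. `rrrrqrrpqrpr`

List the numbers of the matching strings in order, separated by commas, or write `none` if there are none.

1 → no match — must end with `r`
2 → no match
3 → no match
4 → match
5 → no match
6 → match
7 → no match — must start with `r`
8 → no match

4, 6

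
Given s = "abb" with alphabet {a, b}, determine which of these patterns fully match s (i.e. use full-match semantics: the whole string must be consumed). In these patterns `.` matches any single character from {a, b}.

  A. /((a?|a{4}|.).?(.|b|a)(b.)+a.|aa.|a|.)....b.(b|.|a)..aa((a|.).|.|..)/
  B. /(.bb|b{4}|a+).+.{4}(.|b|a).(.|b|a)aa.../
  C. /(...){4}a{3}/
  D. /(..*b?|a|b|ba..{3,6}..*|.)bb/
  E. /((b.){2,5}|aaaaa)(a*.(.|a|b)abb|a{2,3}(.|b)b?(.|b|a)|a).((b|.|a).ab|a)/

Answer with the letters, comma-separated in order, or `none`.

D

A → no match
B → no match
C → no match — must end with "a"
D → match
E → no match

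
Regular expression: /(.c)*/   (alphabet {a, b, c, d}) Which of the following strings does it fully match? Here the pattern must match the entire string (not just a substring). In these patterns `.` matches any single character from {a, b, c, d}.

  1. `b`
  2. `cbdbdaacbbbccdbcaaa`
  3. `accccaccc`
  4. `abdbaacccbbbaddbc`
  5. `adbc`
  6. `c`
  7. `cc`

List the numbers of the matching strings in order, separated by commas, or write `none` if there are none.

7

1 → no match
2 → no match
3 → no match
4 → no match
5 → no match
6 → no match
7 → match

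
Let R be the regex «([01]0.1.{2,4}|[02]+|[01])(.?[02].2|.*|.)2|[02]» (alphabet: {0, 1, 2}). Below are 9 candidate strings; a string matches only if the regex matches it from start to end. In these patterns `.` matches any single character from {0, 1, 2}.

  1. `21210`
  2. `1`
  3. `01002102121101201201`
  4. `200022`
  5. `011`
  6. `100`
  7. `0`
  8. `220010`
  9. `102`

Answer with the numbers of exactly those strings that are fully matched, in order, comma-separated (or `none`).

1 → no match
2 → no match
3 → no match
4 → match
5 → no match
6 → no match
7 → match
8 → no match
9 → match

4, 7, 9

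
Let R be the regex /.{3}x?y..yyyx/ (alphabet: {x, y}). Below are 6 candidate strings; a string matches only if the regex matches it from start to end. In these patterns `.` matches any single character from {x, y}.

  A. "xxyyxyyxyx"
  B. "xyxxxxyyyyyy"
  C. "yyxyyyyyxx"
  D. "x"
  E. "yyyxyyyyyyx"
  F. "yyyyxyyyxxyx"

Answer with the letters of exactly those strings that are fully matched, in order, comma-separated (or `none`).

A → no match — must end with "yyyx"
B → no match — must end with "yyyx"
C → no match — must end with "yyyx"
D → no match — must end with "yyyx"
E → match
F → no match — must end with "yyyx"

E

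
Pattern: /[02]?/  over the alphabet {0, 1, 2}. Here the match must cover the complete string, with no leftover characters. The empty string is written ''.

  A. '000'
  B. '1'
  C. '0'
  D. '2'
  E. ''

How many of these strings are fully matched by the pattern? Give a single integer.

3

A → no match
B → no match
C → match
D → match
E → match
Total matched: 3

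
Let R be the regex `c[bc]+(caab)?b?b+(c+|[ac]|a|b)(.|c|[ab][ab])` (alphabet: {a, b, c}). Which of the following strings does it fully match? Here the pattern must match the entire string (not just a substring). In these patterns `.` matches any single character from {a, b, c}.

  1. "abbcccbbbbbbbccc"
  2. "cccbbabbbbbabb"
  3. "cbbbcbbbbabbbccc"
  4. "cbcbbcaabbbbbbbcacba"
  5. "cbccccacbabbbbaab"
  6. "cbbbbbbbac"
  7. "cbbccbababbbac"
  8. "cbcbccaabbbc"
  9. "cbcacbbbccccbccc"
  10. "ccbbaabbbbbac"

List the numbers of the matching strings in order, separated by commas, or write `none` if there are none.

6, 8

1 → no match — must start with "c"
2 → no match
3 → no match
4 → no match
5 → no match
6 → match
7 → no match
8 → match
9 → no match
10 → no match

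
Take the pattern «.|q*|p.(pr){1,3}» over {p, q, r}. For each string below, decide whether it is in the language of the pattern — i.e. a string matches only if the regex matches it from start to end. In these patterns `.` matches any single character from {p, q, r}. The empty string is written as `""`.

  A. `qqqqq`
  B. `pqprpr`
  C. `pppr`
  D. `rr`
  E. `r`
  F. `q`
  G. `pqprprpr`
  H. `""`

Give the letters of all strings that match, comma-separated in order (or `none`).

A, B, C, E, F, G, H

A → match
B → match
C → match
D → no match
E → match
F → match
G → match
H → match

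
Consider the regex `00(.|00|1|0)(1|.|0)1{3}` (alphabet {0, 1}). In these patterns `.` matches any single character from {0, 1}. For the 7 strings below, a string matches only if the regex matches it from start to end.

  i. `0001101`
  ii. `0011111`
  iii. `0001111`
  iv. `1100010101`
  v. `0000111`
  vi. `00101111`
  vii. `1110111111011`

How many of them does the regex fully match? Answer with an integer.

3

i → no match
ii → match
iii → match
iv → no match — must start with `00`
v → match
vi → no match
vii → no match — must start with `00`
Total matched: 3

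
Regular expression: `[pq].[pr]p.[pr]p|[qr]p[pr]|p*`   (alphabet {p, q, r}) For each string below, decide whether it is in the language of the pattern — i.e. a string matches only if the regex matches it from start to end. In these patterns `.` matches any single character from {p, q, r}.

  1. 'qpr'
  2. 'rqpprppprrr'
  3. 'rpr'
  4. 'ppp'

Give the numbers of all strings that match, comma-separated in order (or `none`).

1 → match
2 → no match
3 → match
4 → match

1, 3, 4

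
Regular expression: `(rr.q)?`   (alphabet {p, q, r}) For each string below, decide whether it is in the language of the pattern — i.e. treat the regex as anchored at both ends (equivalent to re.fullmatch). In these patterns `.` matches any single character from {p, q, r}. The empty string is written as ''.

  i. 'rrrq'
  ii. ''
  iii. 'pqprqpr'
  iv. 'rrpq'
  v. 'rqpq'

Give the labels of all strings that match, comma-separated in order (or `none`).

i. 'rrrq' → match
ii. '' → match
iii. 'pqprqpr' → no match
iv. 'rrpq' → match
v. 'rqpq' → no match

i, ii, iv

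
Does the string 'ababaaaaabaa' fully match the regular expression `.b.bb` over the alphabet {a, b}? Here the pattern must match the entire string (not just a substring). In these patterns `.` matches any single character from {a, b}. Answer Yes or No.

No

Every match must end with 'bb', but 'ababaaaaabaa' does not.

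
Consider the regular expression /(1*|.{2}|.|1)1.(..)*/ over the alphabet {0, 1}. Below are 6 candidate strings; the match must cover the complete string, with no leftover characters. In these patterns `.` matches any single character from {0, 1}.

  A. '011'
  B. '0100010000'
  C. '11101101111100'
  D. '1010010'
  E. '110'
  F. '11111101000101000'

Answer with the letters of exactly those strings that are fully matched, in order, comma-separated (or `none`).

A, C, E, F

A. '011' → match
B. '0100010000' → no match
C → match
D. '1010010' → no match
E. '110' → match
F → match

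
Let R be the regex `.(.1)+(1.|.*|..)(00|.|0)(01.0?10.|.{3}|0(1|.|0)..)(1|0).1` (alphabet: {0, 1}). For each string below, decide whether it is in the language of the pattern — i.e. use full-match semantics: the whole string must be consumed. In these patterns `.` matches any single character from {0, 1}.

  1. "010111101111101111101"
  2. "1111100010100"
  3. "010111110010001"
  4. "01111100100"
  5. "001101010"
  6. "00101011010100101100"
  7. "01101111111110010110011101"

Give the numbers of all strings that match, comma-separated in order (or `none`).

7

1 → no match
2 → no match — must end with "1"
3 → no match
4. "01111100100" → no match — must end with "1"
5. "001101010" → no match — must end with "1"
6 → no match — must end with "1"
7 → match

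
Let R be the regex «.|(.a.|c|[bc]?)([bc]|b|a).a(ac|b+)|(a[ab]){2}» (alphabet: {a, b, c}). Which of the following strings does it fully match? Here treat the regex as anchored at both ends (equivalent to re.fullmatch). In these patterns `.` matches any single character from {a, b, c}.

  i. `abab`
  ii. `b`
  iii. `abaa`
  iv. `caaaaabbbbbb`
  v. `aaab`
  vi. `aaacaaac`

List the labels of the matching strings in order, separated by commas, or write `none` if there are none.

i. `abab` → match
ii. `b` → match
iii. `abaa` → match
iv. `caaaaabbbbbb` → match
v. `aaab` → match
vi. `aaacaaac` → match

i, ii, iii, iv, v, vi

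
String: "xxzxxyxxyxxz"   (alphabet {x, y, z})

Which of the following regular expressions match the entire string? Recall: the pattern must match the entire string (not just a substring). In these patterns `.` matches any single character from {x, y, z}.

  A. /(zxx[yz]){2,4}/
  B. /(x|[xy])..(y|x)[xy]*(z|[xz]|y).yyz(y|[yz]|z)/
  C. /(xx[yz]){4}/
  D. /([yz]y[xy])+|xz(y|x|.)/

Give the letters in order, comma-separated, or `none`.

A → no match — must start with "zxx"
B → no match
C → match
D → no match

C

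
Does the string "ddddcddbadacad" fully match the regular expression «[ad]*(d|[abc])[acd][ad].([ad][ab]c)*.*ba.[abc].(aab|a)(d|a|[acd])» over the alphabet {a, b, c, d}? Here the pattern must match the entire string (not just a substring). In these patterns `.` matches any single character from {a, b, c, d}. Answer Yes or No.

Yes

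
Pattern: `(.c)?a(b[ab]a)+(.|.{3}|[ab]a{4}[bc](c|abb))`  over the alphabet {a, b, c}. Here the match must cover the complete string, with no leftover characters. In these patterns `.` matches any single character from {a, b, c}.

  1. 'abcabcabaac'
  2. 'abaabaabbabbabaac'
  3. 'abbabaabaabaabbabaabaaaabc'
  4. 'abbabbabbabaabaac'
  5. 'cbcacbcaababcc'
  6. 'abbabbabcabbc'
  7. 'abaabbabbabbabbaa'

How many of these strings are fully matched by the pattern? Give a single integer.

4

1. 'abcabcabaac' → no match
2 → match
3 → match
4 → match
5 → no match
6 → no match
7 → match
Total matched: 4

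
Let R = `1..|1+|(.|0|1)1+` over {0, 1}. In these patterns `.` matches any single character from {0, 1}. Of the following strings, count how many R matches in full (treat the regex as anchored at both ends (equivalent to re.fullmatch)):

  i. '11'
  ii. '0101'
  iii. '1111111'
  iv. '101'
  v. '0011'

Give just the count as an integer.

3

i. '11' → match
ii. '0101' → no match
iii. '1111111' → match
iv. '101' → match
v. '0011' → no match
Total matched: 3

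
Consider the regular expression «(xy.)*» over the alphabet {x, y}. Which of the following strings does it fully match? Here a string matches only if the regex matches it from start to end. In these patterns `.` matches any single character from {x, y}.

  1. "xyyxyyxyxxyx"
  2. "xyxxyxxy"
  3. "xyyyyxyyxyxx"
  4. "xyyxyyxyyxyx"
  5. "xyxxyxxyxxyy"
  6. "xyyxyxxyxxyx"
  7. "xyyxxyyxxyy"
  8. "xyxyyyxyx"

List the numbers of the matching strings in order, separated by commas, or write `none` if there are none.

1 → match
2 → no match
3 → no match
4 → match
5 → match
6 → match
7 → no match
8 → no match

1, 4, 5, 6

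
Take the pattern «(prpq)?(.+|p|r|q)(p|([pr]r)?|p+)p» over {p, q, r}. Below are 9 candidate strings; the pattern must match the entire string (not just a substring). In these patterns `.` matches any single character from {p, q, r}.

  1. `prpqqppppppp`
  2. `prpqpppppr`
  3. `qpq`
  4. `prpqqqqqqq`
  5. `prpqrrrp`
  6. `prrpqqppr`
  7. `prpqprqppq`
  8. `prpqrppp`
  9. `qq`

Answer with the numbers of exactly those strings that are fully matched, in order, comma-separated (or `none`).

1, 5, 8

1 → match
2 → no match — must end with `p`
3 → no match — must end with `p`
4 → no match — must end with `p`
5 → match
6 → no match — must end with `p`
7 → no match — must end with `p`
8 → match
9 → no match — must end with `p`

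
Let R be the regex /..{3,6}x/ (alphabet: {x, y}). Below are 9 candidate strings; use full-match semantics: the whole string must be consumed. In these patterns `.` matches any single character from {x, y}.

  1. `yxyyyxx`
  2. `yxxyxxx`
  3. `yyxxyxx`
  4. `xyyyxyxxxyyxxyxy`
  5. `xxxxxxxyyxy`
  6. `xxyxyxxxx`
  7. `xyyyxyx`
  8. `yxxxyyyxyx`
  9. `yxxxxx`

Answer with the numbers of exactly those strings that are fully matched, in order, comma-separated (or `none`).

1, 2, 3, 7, 9

1 → match
2 → match
3 → match
4 → no match — must end with `x`
5 → no match — must end with `x`
6 → no match
7 → match
8 → no match
9 → match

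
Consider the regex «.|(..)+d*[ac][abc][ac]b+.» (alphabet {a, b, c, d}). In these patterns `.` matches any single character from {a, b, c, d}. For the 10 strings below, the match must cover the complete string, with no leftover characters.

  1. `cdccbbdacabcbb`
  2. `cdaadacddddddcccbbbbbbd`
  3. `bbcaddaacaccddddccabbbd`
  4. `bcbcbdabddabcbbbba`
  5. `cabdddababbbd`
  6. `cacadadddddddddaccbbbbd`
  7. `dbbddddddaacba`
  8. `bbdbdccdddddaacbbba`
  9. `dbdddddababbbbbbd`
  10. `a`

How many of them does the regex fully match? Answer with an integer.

1 → no match
2 → match
3 → match
4 → match
5 → match
6 → match
7 → match
8 → match
9 → match
10 → match
Total matched: 9

9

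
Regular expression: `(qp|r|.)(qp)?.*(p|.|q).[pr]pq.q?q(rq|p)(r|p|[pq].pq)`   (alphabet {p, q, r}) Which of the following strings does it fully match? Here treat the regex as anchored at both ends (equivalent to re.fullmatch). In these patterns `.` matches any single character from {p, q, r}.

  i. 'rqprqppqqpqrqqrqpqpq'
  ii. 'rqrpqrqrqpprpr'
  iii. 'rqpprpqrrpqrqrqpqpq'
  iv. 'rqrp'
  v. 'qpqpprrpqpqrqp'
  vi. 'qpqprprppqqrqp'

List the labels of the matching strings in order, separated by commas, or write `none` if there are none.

iii, v

i → no match
ii → no match
iii → match
iv → no match
v → match
vi → no match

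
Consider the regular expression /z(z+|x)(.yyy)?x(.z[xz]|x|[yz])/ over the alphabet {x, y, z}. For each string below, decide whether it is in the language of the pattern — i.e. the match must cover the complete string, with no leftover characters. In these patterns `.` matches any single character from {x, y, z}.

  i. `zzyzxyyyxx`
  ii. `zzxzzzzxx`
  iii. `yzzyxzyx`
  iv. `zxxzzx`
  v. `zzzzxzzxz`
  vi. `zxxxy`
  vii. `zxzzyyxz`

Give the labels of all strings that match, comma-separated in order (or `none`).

i → no match
ii → no match
iii → no match — must start with `z`
iv → match
v → no match
vi → no match
vii → no match

iv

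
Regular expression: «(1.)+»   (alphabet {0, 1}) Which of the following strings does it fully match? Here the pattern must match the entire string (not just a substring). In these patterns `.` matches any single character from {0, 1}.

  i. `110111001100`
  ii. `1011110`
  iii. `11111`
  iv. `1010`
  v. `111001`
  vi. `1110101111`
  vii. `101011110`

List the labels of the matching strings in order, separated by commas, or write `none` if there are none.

i. `110111001100` → no match
ii. `1011110` → no match
iii. `11111` → no match
iv. `1010` → match
v. `111001` → no match
vi. `1110101111` → match
vii. `101011110` → no match

iv, vi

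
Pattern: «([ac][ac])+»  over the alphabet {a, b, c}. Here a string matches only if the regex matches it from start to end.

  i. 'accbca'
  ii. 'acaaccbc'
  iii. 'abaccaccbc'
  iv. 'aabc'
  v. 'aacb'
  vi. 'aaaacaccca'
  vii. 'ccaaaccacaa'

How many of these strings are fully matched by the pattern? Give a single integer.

i → no match
ii → no match
iii → no match
iv → no match
v → no match
vi → match
vii → no match
Total matched: 1

1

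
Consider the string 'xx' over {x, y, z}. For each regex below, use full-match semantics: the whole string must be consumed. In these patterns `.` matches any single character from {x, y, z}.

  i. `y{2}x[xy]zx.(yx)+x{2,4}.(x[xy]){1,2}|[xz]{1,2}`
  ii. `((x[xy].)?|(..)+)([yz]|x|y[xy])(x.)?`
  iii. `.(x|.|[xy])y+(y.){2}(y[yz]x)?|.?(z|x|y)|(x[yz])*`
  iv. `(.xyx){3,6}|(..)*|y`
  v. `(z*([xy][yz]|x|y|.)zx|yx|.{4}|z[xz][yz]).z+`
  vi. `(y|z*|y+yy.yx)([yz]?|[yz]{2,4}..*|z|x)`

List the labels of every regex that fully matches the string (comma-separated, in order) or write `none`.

i, iii, iv

i → match
ii → no match
iii → match
iv → match
v → no match — must end with 'z'
vi → no match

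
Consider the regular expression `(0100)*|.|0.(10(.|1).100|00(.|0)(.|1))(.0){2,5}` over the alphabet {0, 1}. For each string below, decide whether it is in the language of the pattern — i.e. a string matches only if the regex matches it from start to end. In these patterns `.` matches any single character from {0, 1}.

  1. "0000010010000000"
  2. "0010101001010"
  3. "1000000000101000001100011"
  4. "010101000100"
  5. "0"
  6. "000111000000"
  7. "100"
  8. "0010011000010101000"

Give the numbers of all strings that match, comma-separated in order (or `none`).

1 → match
2 → match
3 → no match
4 → no match
5 → match
6 → no match
7 → no match
8 → match

1, 2, 5, 8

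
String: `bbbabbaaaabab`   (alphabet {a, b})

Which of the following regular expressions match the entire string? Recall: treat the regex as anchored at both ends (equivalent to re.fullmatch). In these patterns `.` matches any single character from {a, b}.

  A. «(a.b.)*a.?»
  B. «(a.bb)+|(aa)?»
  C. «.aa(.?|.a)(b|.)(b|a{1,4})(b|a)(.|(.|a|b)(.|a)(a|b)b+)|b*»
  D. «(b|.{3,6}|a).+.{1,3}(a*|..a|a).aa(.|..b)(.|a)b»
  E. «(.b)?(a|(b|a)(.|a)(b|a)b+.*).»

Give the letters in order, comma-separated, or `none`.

D, E

A → no match
B → no match
C → no match
D → match
E → match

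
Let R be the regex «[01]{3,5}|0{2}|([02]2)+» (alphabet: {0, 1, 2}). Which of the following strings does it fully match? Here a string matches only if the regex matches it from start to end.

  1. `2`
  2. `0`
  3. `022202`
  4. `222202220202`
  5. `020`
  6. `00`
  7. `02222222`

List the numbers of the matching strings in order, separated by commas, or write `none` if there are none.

3, 4, 6, 7

1. `2` → no match
2. `0` → no match
3. `022202` → match
4. `222202220202` → match
5. `020` → no match
6. `00` → match
7. `02222222` → match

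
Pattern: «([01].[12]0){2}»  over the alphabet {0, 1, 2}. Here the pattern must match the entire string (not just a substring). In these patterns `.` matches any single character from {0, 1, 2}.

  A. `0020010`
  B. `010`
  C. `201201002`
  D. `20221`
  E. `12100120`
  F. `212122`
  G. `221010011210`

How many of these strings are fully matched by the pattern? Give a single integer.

A → no match
B → no match
C → no match — must end with `0`
D → no match — must end with `0`
E → match
F → no match — must end with `0`
G → no match
Total matched: 1

1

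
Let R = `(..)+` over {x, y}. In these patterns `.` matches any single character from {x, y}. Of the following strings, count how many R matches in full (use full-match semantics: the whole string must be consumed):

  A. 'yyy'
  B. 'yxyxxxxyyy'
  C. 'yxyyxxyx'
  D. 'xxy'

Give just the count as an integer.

A → no match
B → match
C → match
D → no match
Total matched: 2

2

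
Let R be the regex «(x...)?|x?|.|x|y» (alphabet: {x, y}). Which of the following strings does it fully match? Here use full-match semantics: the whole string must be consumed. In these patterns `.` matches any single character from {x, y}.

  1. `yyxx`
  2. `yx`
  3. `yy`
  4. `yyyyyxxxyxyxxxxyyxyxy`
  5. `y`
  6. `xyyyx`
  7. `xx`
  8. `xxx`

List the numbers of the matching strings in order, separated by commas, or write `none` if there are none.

1 → no match
2 → no match
3 → no match
4 → no match
5 → match
6 → no match
7 → no match
8 → no match

5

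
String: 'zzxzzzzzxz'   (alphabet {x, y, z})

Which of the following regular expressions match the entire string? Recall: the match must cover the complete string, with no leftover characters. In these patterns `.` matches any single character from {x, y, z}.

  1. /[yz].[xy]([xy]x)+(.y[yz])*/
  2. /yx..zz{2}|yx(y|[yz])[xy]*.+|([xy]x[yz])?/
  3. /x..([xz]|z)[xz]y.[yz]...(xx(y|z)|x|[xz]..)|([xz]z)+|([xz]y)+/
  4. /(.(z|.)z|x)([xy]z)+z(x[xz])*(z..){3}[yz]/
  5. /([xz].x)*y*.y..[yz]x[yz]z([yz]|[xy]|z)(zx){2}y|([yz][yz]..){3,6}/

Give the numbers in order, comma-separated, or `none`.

3

1 → no match
2 → no match
3 → match
4 → no match
5 → no match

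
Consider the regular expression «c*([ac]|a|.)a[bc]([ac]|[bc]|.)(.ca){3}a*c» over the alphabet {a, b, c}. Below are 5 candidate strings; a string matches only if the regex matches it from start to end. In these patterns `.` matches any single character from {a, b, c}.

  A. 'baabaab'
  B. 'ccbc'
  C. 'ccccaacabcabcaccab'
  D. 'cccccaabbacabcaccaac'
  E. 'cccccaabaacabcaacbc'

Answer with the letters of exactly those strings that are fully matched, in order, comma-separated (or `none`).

D

A → no match — must end with 'c'
B → no match
C → no match — must end with 'c'
D → match
E → no match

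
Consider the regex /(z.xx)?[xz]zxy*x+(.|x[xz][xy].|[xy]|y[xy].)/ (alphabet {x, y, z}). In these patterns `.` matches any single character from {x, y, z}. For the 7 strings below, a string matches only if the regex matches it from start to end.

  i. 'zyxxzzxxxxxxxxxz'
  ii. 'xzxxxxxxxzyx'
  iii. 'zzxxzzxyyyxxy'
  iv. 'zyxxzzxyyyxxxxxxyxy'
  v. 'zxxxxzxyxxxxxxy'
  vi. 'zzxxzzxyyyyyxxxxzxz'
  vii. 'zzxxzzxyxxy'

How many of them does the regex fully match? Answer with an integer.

7

i → match
ii → match
iii → match
iv → match
v → match
vi → match
vii → match
Total matched: 7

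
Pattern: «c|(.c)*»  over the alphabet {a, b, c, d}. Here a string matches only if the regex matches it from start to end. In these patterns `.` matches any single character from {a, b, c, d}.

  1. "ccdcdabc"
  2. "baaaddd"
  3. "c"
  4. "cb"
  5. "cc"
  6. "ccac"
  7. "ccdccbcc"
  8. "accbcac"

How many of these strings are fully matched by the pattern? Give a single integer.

1. "ccdcdabc" → no match
2. "baaaddd" → no match
3. "c" → match
4. "cb" → no match
5. "cc" → match
6. "ccac" → match
7. "ccdccbcc" → no match
8. "accbcac" → no match
Total matched: 3

3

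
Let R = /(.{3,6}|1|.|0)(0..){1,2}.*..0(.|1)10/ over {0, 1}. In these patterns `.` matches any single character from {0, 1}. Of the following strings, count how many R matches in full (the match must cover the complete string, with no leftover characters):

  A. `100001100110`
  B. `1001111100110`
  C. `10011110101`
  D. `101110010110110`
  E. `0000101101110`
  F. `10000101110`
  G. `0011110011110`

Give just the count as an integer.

A. `100001100110` → match
B → match
C. `10011110101` → no match — must end with `10`
D → match
E → no match
F. `10000101110` → no match
G → no match
Total matched: 3

3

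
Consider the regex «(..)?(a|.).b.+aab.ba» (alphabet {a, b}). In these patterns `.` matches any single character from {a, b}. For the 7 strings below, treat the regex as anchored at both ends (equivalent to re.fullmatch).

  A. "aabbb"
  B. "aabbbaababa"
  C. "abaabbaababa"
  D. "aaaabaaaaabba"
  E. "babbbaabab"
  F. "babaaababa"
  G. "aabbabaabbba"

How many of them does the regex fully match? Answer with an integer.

4

A → no match — must end with "ba"
B → match
C → match
D → no match
E → no match — must end with "ba"
F → match
G → match
Total matched: 4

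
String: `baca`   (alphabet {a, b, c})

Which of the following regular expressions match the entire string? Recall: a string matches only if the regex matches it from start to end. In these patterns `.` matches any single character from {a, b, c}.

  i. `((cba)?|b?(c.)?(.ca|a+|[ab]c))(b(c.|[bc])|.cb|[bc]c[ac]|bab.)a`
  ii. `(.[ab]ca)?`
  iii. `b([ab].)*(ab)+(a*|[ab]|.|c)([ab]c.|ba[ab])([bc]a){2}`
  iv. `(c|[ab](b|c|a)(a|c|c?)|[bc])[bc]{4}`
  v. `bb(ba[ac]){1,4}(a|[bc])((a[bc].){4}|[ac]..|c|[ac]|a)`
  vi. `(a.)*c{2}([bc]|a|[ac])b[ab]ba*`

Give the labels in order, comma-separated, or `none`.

i → no match
ii → match
iii → no match
iv → no match
v → no match — must start with `bbba`
vi → no match

ii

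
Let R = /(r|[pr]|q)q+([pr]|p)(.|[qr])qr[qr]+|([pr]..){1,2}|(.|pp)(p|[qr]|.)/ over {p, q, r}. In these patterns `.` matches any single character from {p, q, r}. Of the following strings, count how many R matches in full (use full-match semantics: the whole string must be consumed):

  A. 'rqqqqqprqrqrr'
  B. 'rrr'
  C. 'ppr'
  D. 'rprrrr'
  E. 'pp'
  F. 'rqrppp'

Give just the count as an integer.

A → match
B → match
C → match
D → match
E → match
F → match
Total matched: 6

6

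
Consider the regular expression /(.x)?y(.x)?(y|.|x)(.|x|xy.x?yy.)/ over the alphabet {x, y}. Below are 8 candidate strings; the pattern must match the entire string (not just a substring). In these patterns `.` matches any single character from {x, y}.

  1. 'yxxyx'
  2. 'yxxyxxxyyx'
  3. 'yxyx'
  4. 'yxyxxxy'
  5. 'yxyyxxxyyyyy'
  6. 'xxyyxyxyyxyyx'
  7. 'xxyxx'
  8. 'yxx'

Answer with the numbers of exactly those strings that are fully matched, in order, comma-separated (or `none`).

1, 4, 5, 6, 7, 8

1 → match
2 → no match
3 → no match
4 → match
5 → match
6 → match
7 → match
8 → match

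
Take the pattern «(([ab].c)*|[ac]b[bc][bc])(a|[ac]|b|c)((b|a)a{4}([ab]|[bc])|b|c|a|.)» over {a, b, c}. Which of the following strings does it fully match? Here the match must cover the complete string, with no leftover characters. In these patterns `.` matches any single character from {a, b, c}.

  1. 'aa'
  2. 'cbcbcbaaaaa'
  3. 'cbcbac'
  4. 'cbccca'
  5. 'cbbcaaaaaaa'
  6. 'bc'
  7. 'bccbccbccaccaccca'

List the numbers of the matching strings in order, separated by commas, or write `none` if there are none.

1 → match
2 → match
3 → match
4 → match
5 → match
6 → match
7 → match

1, 2, 3, 4, 5, 6, 7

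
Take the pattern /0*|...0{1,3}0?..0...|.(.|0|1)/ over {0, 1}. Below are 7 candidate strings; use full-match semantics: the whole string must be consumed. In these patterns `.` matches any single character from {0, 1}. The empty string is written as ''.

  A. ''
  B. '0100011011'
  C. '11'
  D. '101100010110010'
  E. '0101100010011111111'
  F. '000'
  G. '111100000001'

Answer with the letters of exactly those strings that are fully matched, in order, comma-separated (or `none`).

A, C, F

A. '' → match
B. '0100011011' → no match
C. '11' → match
D → no match
E → no match
F. '000' → match
G. '111100000001' → no match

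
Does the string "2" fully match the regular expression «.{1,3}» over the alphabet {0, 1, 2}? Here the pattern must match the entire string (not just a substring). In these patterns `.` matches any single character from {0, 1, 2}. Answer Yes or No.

Yes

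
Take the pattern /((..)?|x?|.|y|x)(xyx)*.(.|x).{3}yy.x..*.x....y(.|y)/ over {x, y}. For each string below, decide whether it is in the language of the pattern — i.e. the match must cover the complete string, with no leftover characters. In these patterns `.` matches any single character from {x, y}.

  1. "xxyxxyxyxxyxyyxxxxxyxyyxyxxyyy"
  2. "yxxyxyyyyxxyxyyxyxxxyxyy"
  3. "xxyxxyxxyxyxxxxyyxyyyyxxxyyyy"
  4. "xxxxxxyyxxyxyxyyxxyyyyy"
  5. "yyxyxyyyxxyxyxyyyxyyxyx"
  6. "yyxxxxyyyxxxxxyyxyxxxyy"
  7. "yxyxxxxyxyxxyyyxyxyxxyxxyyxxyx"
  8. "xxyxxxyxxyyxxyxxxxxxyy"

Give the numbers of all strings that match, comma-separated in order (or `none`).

1, 2, 4, 6, 8

1 → match
2 → match
3 → no match
4 → match
5 → no match
6 → match
7 → no match
8 → match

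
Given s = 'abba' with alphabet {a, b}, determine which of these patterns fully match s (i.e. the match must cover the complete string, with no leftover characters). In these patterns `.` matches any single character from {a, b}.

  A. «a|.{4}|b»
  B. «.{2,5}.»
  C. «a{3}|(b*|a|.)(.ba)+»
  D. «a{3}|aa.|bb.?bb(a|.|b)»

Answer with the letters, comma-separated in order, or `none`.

A → match
B → match
C → match
D → no match

A, B, C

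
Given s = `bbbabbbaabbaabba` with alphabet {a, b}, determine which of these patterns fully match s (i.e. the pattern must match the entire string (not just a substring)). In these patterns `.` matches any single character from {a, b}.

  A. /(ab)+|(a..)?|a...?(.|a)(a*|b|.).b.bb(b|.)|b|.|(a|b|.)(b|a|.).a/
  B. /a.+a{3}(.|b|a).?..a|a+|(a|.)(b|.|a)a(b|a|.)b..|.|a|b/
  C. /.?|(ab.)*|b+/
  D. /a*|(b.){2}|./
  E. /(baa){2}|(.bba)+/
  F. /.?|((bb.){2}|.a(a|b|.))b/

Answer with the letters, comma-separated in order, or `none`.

E

A → no match
B → no match
C → no match
D → no match
E → match
F → no match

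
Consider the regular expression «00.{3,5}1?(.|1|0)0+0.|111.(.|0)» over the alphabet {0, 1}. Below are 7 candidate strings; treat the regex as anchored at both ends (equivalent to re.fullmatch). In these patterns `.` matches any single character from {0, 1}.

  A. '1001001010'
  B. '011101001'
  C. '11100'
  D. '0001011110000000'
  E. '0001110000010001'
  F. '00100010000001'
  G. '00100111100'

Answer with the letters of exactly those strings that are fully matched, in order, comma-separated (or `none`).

A → no match
B → no match
C → match
D → match
E → no match
F → match
G → no match

C, D, F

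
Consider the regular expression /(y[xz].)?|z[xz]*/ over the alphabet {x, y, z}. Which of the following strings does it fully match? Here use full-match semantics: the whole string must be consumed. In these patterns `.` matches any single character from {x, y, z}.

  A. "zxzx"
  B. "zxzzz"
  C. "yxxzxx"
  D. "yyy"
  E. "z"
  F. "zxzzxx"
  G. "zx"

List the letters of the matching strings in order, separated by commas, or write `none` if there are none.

A, B, E, F, G

A → match
B → match
C → no match
D → no match
E → match
F → match
G → match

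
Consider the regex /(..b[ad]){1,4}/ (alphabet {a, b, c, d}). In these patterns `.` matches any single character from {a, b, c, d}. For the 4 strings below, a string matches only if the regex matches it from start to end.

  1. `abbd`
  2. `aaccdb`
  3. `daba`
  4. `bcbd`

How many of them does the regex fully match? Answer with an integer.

3

1. `abbd` → match
2. `aaccdb` → no match
3. `daba` → match
4. `bcbd` → match
Total matched: 3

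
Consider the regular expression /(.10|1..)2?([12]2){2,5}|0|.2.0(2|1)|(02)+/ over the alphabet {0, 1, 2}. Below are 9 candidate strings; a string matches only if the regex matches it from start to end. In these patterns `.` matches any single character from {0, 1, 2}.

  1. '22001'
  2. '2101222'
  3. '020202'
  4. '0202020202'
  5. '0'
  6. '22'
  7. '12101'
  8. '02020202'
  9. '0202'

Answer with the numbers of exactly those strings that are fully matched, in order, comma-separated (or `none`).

1 → match
2 → match
3 → match
4 → match
5 → match
6 → no match
7 → match
8 → match
9 → match

1, 2, 3, 4, 5, 7, 8, 9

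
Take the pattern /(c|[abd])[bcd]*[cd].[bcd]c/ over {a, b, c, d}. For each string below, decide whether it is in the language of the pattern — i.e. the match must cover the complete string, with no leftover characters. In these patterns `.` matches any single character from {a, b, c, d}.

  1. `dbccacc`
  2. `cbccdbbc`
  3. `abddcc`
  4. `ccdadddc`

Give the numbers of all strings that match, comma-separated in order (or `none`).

1, 2, 3

1 → match
2 → match
3 → match
4 → no match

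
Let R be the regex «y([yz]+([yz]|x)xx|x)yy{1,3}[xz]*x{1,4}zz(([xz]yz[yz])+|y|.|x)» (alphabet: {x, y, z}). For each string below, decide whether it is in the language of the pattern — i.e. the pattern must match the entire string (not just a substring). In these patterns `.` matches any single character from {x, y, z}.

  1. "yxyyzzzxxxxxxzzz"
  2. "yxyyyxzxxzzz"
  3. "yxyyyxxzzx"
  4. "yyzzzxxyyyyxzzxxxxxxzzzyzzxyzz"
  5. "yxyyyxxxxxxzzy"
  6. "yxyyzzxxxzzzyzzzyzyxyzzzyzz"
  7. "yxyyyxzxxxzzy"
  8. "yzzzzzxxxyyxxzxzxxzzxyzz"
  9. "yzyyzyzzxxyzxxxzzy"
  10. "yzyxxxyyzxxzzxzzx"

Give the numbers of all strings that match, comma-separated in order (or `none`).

1, 2, 3, 4, 5, 6, 7, 8, 10

1 → match
2. "yxyyyxzxxzzz" → match
3. "yxyyyxxzzx" → match
4 → match
5 → match
6 → match
7 → match
8 → match
9 → no match
10 → match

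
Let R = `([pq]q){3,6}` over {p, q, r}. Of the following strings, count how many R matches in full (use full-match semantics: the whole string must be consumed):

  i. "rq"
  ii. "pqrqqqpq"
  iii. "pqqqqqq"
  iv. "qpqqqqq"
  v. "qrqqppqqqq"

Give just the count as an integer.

0

i. "rq" → no match
ii. "pqrqqqpq" → no match
iii. "pqqqqqq" → no match
iv. "qpqqqqq" → no match
v. "qrqqppqqqq" → no match
Total matched: 0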